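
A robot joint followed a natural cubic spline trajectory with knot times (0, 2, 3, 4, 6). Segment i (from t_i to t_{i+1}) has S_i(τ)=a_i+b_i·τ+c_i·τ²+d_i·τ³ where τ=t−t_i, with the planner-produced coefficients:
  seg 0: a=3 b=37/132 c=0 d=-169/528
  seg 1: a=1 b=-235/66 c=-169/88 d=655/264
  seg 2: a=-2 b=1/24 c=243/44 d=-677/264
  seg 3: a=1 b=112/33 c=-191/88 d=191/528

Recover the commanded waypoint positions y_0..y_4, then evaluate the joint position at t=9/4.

y_0=3 y_1=1 y_2=-2 y_3=1 y_4=2
S(9/4) = 161/5632

y_0 = S_0(0) = a_0 = 3
y_1 = S_1(0) = a_1 = 1
y_2 = S_2(0) = a_2 = -2
y_3 = S_3(0) = a_3 = 1
y_4 = S_3(2) = 2
t_q=9/4 is in segment 1 (τ=1/4); S_1(τ)=161/5632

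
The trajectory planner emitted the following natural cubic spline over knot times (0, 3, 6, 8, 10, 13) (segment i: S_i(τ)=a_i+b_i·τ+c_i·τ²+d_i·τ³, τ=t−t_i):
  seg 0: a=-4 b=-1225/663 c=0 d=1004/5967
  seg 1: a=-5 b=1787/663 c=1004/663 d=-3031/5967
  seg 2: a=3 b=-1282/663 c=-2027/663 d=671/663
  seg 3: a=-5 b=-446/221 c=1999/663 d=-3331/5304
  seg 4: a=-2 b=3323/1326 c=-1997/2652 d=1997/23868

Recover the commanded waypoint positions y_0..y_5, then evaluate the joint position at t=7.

y_0=-4 y_1=-5 y_2=3 y_3=-5 y_4=-2 y_5=1
S(7) = -649/663

y_0 = S_0(0) = a_0 = -4
y_1 = S_1(0) = a_1 = -5
y_2 = S_2(0) = a_2 = 3
y_3 = S_3(0) = a_3 = -5
y_4 = S_4(0) = a_4 = -2
y_5 = S_4(3) = 1
t_q=7 is in segment 2 (τ=1); S_2(τ)=-649/663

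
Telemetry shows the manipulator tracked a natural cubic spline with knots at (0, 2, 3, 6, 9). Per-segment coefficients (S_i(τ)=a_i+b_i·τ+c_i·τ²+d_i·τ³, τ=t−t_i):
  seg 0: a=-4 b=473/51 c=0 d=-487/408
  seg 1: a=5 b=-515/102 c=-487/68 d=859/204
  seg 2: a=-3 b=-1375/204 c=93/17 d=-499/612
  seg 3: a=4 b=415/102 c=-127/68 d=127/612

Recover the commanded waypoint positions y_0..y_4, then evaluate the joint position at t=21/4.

y_0=-4 y_1=5 y_2=-3 y_3=4 y_4=5
S(21/4) = 1053/4352

y_0 = S_0(0) = a_0 = -4
y_1 = S_1(0) = a_1 = 5
y_2 = S_2(0) = a_2 = -3
y_3 = S_3(0) = a_3 = 4
y_4 = S_3(3) = 5
t_q=21/4 is in segment 2 (τ=9/4); S_2(τ)=1053/4352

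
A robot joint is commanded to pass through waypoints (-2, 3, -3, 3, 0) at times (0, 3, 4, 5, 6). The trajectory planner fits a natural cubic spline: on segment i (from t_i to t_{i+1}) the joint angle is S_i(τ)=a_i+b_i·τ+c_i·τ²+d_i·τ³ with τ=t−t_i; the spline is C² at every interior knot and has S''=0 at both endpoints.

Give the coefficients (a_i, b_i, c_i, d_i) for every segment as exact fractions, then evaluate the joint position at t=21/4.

Δ: Δ0=5/3, Δ1=-6, Δ2=6, Δ3=-3
row 1: diag=8, rhs=-46; c'=1/8, d'=-23/4
row 2: denom=4−1·1/8=31/8; d'=(72−1·-23/4)/(31/8)=622/31
row 3: denom=4−1·8/31=116/31; d'=(-54−1·622/31)/(116/31)=-574/29
back: M3=-574/29
back: M2=622/31−8/31·-574/29=730/29
back: M1=-23/4−1/8·730/29=-258/29
M: M0=0, M1=-258/29, M2=730/29, M3=-574/29, M4=0
seg 0: a=-2, c=M0/2=0, d=(M1−M0)/(6·3)=-43/87, b=Δ0−h0·(2M0+M1)/6=532/87
seg 1: a=3, c=M1/2=-129/29, d=(M2−M1)/(6·1)=494/87, b=Δ1−h1·(2M1+M2)/6=-629/87
seg 2: a=-3, c=M2/2=365/29, d=(M3−M2)/(6·1)=-652/87, b=Δ2−h2·(2M2+M3)/6=79/87
seg 3: a=3, c=M3/2=-287/29, d=(M4−M3)/(6·1)=287/87, b=Δ3−h3·(2M3+M4)/6=313/87
t_q=21/4 → seg 3, τ=1/4; S=3+313/87·τ+-287/29·τ²+287/87·τ³=6185/1856

  seg 0: a=-2 b=532/87 c=0 d=-43/87
  seg 1: a=3 b=-629/87 c=-129/29 d=494/87
  seg 2: a=-3 b=79/87 c=365/29 d=-652/87
  seg 3: a=3 b=313/87 c=-287/29 d=287/87
S(21/4) = 6185/1856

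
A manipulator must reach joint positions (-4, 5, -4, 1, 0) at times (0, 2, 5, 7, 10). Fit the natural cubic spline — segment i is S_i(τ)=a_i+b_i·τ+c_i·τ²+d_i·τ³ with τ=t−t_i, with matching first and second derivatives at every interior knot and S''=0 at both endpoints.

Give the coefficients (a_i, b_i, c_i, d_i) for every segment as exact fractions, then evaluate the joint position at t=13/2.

  seg 0: a=-4 b=5719/870 c=0 d=-451/870
  seg 1: a=5 b=307/870 c=-451/145 d=5201/7830
  seg 2: a=-4 b=-163/435 c=499/174 d=-2489/3480
  seg 3: a=1 b=729/290 c=-2477/1740 d=2477/15660
S(13/2) = -4857/9280

Δ: Δ0=9/2, Δ1=-3, Δ2=5/2, Δ3=-1/3
row 1: diag=10, rhs=-45; c'=3/10, d'=-9/2
row 2: denom=10−3·3/10=91/10; d'=(33−3·-9/2)/(91/10)=465/91
row 3: denom=10−2·20/91=870/91; d'=(-17−2·465/91)/(870/91)=-2477/870
back: M3=-2477/870
back: M2=465/91−20/91·-2477/870=499/87
back: M1=-9/2−3/10·499/87=-902/145
M: M0=0, M1=-902/145, M2=499/87, M3=-2477/870, M4=0
seg 0: a=-4, c=M0/2=0, d=(M1−M0)/(6·2)=-451/870, b=Δ0−h0·(2M0+M1)/6=5719/870
seg 1: a=5, c=M1/2=-451/145, d=(M2−M1)/(6·3)=5201/7830, b=Δ1−h1·(2M1+M2)/6=307/870
seg 2: a=-4, c=M2/2=499/174, d=(M3−M2)/(6·2)=-2489/3480, b=Δ2−h2·(2M2+M3)/6=-163/435
seg 3: a=1, c=M3/2=-2477/1740, d=(M4−M3)/(6·3)=2477/15660, b=Δ3−h3·(2M3+M4)/6=729/290
t_q=13/2 → seg 2, τ=3/2; S=-4+-163/435·τ+499/174·τ²+-2489/3480·τ³=-4857/9280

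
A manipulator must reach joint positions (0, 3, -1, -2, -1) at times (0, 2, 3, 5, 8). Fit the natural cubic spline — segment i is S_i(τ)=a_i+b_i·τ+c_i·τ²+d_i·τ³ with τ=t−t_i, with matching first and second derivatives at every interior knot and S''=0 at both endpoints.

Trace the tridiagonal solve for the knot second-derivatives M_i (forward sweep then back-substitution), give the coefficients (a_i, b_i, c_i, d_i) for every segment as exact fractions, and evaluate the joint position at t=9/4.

  seg 0: a=0 b=3515/978 c=0 d=-256/489
  seg 1: a=3 b=-2629/978 c=-512/163 d=1789/978
  seg 2: a=-1 b=-1703/489 c=765/326 d=-1673/3912
  seg 3: a=-2 b=755/978 c=-143/652 d=143/5868
S(9/4) = 45071/20864

Δ: Δ0=3/2, Δ1=-4, Δ2=-1/2, Δ3=1/3
row 1: diag=6, rhs=-33; c'=1/6, d'=-11/2
row 2: denom=6−1·1/6=35/6; d'=(21−1·-11/2)/(35/6)=159/35
row 3: denom=10−2·12/35=326/35; d'=(5−2·159/35)/(326/35)=-143/326
back: M3=-143/326
back: M2=159/35−12/35·-143/326=765/163
back: M1=-11/2−1/6·765/163=-1024/163
M: M0=0, M1=-1024/163, M2=765/163, M3=-143/326, M4=0
seg 0: a=0, c=M0/2=0, d=(M1−M0)/(6·2)=-256/489, b=Δ0−h0·(2M0+M1)/6=3515/978
seg 1: a=3, c=M1/2=-512/163, d=(M2−M1)/(6·1)=1789/978, b=Δ1−h1·(2M1+M2)/6=-2629/978
seg 2: a=-1, c=M2/2=765/326, d=(M3−M2)/(6·2)=-1673/3912, b=Δ2−h2·(2M2+M3)/6=-1703/489
seg 3: a=-2, c=M3/2=-143/652, d=(M4−M3)/(6·3)=143/5868, b=Δ3−h3·(2M3+M4)/6=755/978
t_q=9/4 → seg 1, τ=1/4; S=3+-2629/978·τ+-512/163·τ²+1789/978·τ³=45071/20864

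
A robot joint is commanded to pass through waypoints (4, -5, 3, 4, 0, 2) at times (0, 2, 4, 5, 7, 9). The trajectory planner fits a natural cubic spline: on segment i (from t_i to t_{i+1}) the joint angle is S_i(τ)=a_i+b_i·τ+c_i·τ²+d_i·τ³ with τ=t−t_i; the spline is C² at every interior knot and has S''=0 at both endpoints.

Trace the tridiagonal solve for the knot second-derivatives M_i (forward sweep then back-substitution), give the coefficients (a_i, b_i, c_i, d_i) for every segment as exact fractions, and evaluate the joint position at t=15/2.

Δ: Δ0=-9/2, Δ1=4, Δ2=1, Δ3=-2, Δ4=1
row 1: diag=8, rhs=51; c'=1/4, d'=51/8
row 2: denom=6−2·1/4=11/2; d'=(-18−2·51/8)/(11/2)=-123/22
row 3: denom=6−1·2/11=64/11; d'=(-18−1·-123/22)/(64/11)=-273/128
row 4: denom=8−2·11/32=117/16; d'=(18−2·-273/128)/(117/16)=475/156
back: M4=475/156
back: M3=-273/128−11/32·475/156=-124/39
back: M2=-123/22−2/11·-124/39=-391/78
back: M1=51/8−1/4·-391/78=595/78
M: M0=0, M1=595/78, M2=-391/78, M3=-124/39, M4=475/156, M5=0
seg 0: a=4, c=M0/2=0, d=(M1−M0)/(6·2)=595/936, b=Δ0−h0·(2M0+M1)/6=-824/117
seg 1: a=-5, c=M1/2=595/156, d=(M2−M1)/(6·2)=-493/468, b=Δ1−h1·(2M1+M2)/6=137/234
seg 2: a=3, c=M2/2=-391/156, d=(M3−M2)/(6·1)=11/36, b=Δ2−h2·(2M2+M3)/6=749/234
seg 3: a=4, c=M3/2=-62/39, d=(M4−M3)/(6·2)=971/1872, b=Δ3−h3·(2M3+M4)/6=-419/468
seg 4: a=0, c=M4/2=475/312, d=(M5−M4)/(6·2)=-475/1872, b=Δ4−h4·(2M4+M5)/6=-241/234
t_q=15/2 → seg 4, τ=1/2; S=0+-241/234·τ+475/312·τ²+-475/1872·τ³=-829/4992

  seg 0: a=4 b=-824/117 c=0 d=595/936
  seg 1: a=-5 b=137/234 c=595/156 d=-493/468
  seg 2: a=3 b=749/234 c=-391/156 d=11/36
  seg 3: a=4 b=-419/468 c=-62/39 d=971/1872
  seg 4: a=0 b=-241/234 c=475/312 d=-475/1872
S(15/2) = -829/4992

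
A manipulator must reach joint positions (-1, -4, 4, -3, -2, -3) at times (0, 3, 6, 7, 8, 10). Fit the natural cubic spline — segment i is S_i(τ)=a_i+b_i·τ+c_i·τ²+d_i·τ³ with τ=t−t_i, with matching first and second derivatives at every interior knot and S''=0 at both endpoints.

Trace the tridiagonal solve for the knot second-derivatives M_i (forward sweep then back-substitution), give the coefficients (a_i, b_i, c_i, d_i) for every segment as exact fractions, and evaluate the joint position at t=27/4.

Δ: Δ0=-1, Δ1=8/3, Δ2=-7, Δ3=1, Δ4=-1/2
row 1: diag=12, rhs=22; c'=1/4, d'=11/6
row 2: denom=8−3·1/4=29/4; d'=(-58−3·11/6)/(29/4)=-254/29
row 3: denom=4−1·4/29=112/29; d'=(48−1·-254/29)/(112/29)=823/56
row 4: denom=6−1·29/112=643/112; d'=(-9−1·823/56)/(643/112)=-2654/643
back: M4=-2654/643
back: M3=823/56−29/112·-2654/643=10137/643
back: M2=-254/29−4/29·10137/643=-7030/643
back: M1=11/6−1/4·-7030/643=8809/1929
M: M0=0, M1=8809/1929, M2=-7030/643, M3=10137/643, M4=-2654/643, M5=0
seg 0: a=-1, c=M0/2=0, d=(M1−M0)/(6·3)=8809/34722, b=Δ0−h0·(2M0+M1)/6=-12667/3858
seg 1: a=-4, c=M1/2=8809/3858, d=(M2−M1)/(6·3)=-29899/34722, b=Δ1−h1·(2M1+M2)/6=6880/1929
seg 2: a=4, c=M2/2=-3515/643, d=(M3−M2)/(6·1)=17167/3858, b=Δ2−h2·(2M2+M3)/6=-23083/3858
seg 3: a=-3, c=M3/2=10137/1286, d=(M4−M3)/(6·1)=-12791/3858, b=Δ3−h3·(2M3+M4)/6=-6881/1929
seg 4: a=-2, c=M4/2=-1327/643, d=(M5−M4)/(6·2)=1327/3858, b=Δ4−h4·(2M4+M5)/6=8687/3858
t_q=27/4 → seg 2, τ=3/4; S=4+-23083/3858·τ+-3515/643·τ²+17167/3858·τ³=-138689/82304

  seg 0: a=-1 b=-12667/3858 c=0 d=8809/34722
  seg 1: a=-4 b=6880/1929 c=8809/3858 d=-29899/34722
  seg 2: a=4 b=-23083/3858 c=-3515/643 d=17167/3858
  seg 3: a=-3 b=-6881/1929 c=10137/1286 d=-12791/3858
  seg 4: a=-2 b=8687/3858 c=-1327/643 d=1327/3858
S(27/4) = -138689/82304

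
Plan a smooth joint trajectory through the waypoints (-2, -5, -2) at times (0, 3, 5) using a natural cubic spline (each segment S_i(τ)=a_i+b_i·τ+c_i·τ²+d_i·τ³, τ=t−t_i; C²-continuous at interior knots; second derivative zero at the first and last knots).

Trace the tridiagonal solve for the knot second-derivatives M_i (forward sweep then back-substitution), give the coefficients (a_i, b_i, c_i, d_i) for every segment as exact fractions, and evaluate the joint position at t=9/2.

Δ: Δ0=-1, Δ1=3/2
row 1: diag=10, rhs=15; c'=1/5, d'=3/2
back: M1=3/2
M: M0=0, M1=3/2, M2=0
seg 0: a=-2, c=M0/2=0, d=(M1−M0)/(6·3)=1/12, b=Δ0−h0·(2M0+M1)/6=-7/4
seg 1: a=-5, c=M1/2=3/4, d=(M2−M1)/(6·2)=-1/8, b=Δ1−h1·(2M1+M2)/6=1/2
t_q=9/2 → seg 1, τ=3/2; S=-5+1/2·τ+3/4·τ²+-1/8·τ³=-191/64

  seg 0: a=-2 b=-7/4 c=0 d=1/12
  seg 1: a=-5 b=1/2 c=3/4 d=-1/8
S(9/2) = -191/64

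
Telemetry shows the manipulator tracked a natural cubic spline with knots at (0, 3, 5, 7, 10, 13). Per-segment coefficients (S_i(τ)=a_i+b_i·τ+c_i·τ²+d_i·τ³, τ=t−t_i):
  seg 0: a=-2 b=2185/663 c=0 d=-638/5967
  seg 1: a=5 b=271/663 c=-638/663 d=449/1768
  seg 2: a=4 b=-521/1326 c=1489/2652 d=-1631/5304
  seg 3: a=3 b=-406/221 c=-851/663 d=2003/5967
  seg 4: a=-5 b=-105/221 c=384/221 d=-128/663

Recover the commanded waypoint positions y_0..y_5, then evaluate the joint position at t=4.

y_0=-2 y_1=5 y_2=4 y_3=3 y_4=-5 y_5=4
S(4) = 24931/5304

y_0 = S_0(0) = a_0 = -2
y_1 = S_1(0) = a_1 = 5
y_2 = S_2(0) = a_2 = 4
y_3 = S_3(0) = a_3 = 3
y_4 = S_4(0) = a_4 = -5
y_5 = S_4(3) = 4
t_q=4 is in segment 1 (τ=1); S_1(τ)=24931/5304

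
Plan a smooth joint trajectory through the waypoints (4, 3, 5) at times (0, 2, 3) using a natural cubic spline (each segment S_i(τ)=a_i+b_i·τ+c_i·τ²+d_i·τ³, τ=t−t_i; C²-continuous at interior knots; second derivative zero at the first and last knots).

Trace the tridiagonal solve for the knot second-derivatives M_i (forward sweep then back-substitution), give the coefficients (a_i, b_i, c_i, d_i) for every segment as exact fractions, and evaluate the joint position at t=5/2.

Δ: Δ0=-1/2, Δ1=2
row 1: diag=6, rhs=15; c'=1/6, d'=5/2
back: M1=5/2
M: M0=0, M1=5/2, M2=0
seg 0: a=4, c=M0/2=0, d=(M1−M0)/(6·2)=5/24, b=Δ0−h0·(2M0+M1)/6=-4/3
seg 1: a=3, c=M1/2=5/4, d=(M2−M1)/(6·1)=-5/12, b=Δ1−h1·(2M1+M2)/6=7/6
t_q=5/2 → seg 1, τ=1/2; S=3+7/6·τ+5/4·τ²+-5/12·τ³=123/32

  seg 0: a=4 b=-4/3 c=0 d=5/24
  seg 1: a=3 b=7/6 c=5/4 d=-5/12
S(5/2) = 123/32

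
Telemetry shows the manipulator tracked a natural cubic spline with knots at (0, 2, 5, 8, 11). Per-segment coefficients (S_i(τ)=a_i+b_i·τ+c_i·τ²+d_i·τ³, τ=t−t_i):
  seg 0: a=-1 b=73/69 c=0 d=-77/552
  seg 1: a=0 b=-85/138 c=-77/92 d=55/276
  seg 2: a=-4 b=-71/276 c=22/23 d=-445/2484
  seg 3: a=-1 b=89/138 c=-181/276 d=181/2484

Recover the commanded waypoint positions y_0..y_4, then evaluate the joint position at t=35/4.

y_0 = S_0(0) = a_0 = -1
y_1 = S_1(0) = a_1 = 0
y_2 = S_2(0) = a_2 = -4
y_3 = S_3(0) = a_3 = -1
y_4 = S_3(3) = -3
t_q=35/4 is in segment 3 (τ=3/4); S_3(τ)=-5031/5888

y_0=-1 y_1=0 y_2=-4 y_3=-1 y_4=-3
S(35/4) = -5031/5888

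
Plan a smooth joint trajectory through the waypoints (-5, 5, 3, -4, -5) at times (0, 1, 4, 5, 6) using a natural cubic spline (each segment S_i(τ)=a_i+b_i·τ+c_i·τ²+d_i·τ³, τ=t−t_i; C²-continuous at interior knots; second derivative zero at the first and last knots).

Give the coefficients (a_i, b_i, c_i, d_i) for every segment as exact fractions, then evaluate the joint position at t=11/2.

Δ: Δ0=10, Δ1=-2/3, Δ2=-7, Δ3=-1
row 1: diag=8, rhs=-64; c'=3/8, d'=-8
row 2: denom=8−3·3/8=55/8; d'=(-38−3·-8)/(55/8)=-112/55
row 3: denom=4−1·8/55=212/55; d'=(36−1·-112/55)/(212/55)=523/53
back: M3=523/53
back: M2=-112/55−8/55·523/53=-184/53
back: M1=-8−3/8·-184/53=-355/53
M: M0=0, M1=-355/53, M2=-184/53, M3=523/53, M4=0
seg 0: a=-5, c=M0/2=0, d=(M1−M0)/(6·1)=-355/318, b=Δ0−h0·(2M0+M1)/6=3535/318
seg 1: a=5, c=M1/2=-355/106, d=(M2−M1)/(6·3)=19/106, b=Δ1−h1·(2M1+M2)/6=1235/159
seg 2: a=3, c=M2/2=-92/53, d=(M3−M2)/(6·1)=707/318, b=Δ2−h2·(2M2+M3)/6=-2381/318
seg 3: a=-4, c=M3/2=523/106, d=(M4−M3)/(6·1)=-523/318, b=Δ3−h3·(2M3+M4)/6=-682/159
t_q=11/2 → seg 3, τ=1/2; S=-4+-682/159·τ+523/106·τ²+-523/318·τ³=-4339/848

  seg 0: a=-5 b=3535/318 c=0 d=-355/318
  seg 1: a=5 b=1235/159 c=-355/106 d=19/106
  seg 2: a=3 b=-2381/318 c=-92/53 d=707/318
  seg 3: a=-4 b=-682/159 c=523/106 d=-523/318
S(11/2) = -4339/848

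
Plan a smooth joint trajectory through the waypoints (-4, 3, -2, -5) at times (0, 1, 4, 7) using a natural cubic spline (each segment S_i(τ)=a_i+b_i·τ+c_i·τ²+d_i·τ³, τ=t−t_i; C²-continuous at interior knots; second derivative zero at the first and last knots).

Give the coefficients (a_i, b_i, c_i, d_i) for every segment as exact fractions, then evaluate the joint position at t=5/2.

Δ: Δ0=7, Δ1=-5/3, Δ2=-1
row 1: diag=8, rhs=-52; c'=3/8, d'=-13/2
row 2: denom=12−3·3/8=87/8; d'=(4−3·-13/2)/(87/8)=188/87
back: M2=188/87
back: M1=-13/2−3/8·188/87=-212/29
M: M0=0, M1=-212/29, M2=188/87, M3=0
seg 0: a=-4, c=M0/2=0, d=(M1−M0)/(6·1)=-106/87, b=Δ0−h0·(2M0+M1)/6=715/87
seg 1: a=3, c=M1/2=-106/29, d=(M2−M1)/(6·3)=412/783, b=Δ1−h1·(2M1+M2)/6=397/87
seg 2: a=-2, c=M2/2=94/87, d=(M3−M2)/(6·3)=-94/783, b=Δ2−h2·(2M2+M3)/6=-275/87
t_q=5/2 → seg 1, τ=3/2; S=3+397/87·τ+-106/29·τ²+412/783·τ³=197/58

  seg 0: a=-4 b=715/87 c=0 d=-106/87
  seg 1: a=3 b=397/87 c=-106/29 d=412/783
  seg 2: a=-2 b=-275/87 c=94/87 d=-94/783
S(5/2) = 197/58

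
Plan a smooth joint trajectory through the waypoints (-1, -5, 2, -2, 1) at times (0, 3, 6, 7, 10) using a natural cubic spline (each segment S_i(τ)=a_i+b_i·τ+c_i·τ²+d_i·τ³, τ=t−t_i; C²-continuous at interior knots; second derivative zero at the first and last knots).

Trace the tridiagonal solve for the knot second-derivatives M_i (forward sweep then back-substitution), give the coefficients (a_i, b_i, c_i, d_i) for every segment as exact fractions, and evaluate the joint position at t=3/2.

Δ: Δ0=-4/3, Δ1=7/3, Δ2=-4, Δ3=1
row 1: diag=12, rhs=22; c'=1/4, d'=11/6
row 2: denom=8−3·1/4=29/4; d'=(-38−3·11/6)/(29/4)=-6
row 3: denom=8−1·4/29=228/29; d'=(30−1·-6)/(228/29)=87/19
back: M3=87/19
back: M2=-6−4/29·87/19=-126/19
back: M1=11/6−1/4·-126/19=199/57
M: M0=0, M1=199/57, M2=-126/19, M3=87/19, M4=0
seg 0: a=-1, c=M0/2=0, d=(M1−M0)/(6·3)=199/1026, b=Δ0−h0·(2M0+M1)/6=-117/38
seg 1: a=-5, c=M1/2=199/114, d=(M2−M1)/(6·3)=-577/1026, b=Δ1−h1·(2M1+M2)/6=41/19
seg 2: a=2, c=M2/2=-63/19, d=(M3−M2)/(6·1)=71/38, b=Δ2−h2·(2M2+M3)/6=-97/38
seg 3: a=-2, c=M3/2=87/38, d=(M4−M3)/(6·3)=-29/114, b=Δ3−h3·(2M3+M4)/6=-68/19
t_q=3/2 → seg 0, τ=3/2; S=-1+-117/38·τ+0·τ²+199/1026·τ³=-1509/304

  seg 0: a=-1 b=-117/38 c=0 d=199/1026
  seg 1: a=-5 b=41/19 c=199/114 d=-577/1026
  seg 2: a=2 b=-97/38 c=-63/19 d=71/38
  seg 3: a=-2 b=-68/19 c=87/38 d=-29/114
S(3/2) = -1509/304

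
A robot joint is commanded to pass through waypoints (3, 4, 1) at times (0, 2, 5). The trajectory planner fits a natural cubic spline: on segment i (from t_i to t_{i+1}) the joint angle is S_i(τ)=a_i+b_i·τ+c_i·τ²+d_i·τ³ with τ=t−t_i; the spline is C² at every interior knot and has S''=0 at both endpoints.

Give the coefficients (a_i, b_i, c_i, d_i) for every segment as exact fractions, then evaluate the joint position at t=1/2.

  seg 0: a=3 b=4/5 c=0 d=-3/40
  seg 1: a=4 b=-1/10 c=-9/20 d=1/20
S(1/2) = 217/64

Δ: Δ0=1/2, Δ1=-1
row 1: diag=10, rhs=-9; c'=3/10, d'=-9/10
back: M1=-9/10
M: M0=0, M1=-9/10, M2=0
seg 0: a=3, c=M0/2=0, d=(M1−M0)/(6·2)=-3/40, b=Δ0−h0·(2M0+M1)/6=4/5
seg 1: a=4, c=M1/2=-9/20, d=(M2−M1)/(6·3)=1/20, b=Δ1−h1·(2M1+M2)/6=-1/10
t_q=1/2 → seg 0, τ=1/2; S=3+4/5·τ+0·τ²+-3/40·τ³=217/64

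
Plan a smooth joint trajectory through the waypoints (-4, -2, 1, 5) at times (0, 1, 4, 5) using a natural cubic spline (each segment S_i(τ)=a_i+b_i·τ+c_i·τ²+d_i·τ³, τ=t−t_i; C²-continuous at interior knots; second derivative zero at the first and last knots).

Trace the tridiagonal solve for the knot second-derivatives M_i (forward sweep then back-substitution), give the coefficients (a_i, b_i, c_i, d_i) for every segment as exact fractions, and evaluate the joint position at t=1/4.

Δ: Δ0=2, Δ1=1, Δ2=4
row 1: diag=8, rhs=-6; c'=3/8, d'=-3/4
row 2: denom=8−3·3/8=55/8; d'=(18−3·-3/4)/(55/8)=162/55
back: M2=162/55
back: M1=-3/4−3/8·162/55=-102/55
M: M0=0, M1=-102/55, M2=162/55, M3=0
seg 0: a=-4, c=M0/2=0, d=(M1−M0)/(6·1)=-17/55, b=Δ0−h0·(2M0+M1)/6=127/55
seg 1: a=-2, c=M1/2=-51/55, d=(M2−M1)/(6·3)=4/15, b=Δ1−h1·(2M1+M2)/6=76/55
seg 2: a=1, c=M2/2=81/55, d=(M3−M2)/(6·1)=-27/55, b=Δ2−h2·(2M2+M3)/6=166/55
t_q=1/4 → seg 0, τ=1/4; S=-4+127/55·τ+0·τ²+-17/55·τ³=-2413/704

  seg 0: a=-4 b=127/55 c=0 d=-17/55
  seg 1: a=-2 b=76/55 c=-51/55 d=4/15
  seg 2: a=1 b=166/55 c=81/55 d=-27/55
S(1/4) = -2413/704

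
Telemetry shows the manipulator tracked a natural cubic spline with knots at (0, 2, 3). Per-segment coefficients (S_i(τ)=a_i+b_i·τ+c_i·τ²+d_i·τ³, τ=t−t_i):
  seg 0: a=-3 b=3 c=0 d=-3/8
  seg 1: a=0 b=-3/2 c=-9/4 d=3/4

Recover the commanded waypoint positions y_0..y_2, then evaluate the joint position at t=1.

y_0 = S_0(0) = a_0 = -3
y_1 = S_1(0) = a_1 = 0
y_2 = S_1(1) = -3
t_q=1 is in segment 0 (τ=1); S_0(τ)=-3/8

y_0=-3 y_1=0 y_2=-3
S(1) = -3/8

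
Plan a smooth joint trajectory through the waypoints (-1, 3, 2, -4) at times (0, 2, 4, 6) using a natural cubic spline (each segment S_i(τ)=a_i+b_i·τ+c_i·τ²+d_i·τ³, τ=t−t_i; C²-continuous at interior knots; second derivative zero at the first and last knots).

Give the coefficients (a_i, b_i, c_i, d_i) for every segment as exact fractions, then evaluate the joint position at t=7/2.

Δ: Δ0=2, Δ1=-1/2, Δ2=-3
row 1: diag=8, rhs=-15; c'=1/4, d'=-15/8
row 2: denom=8−2·1/4=15/2; d'=(-15−2·-15/8)/(15/2)=-3/2
back: M2=-3/2
back: M1=-15/8−1/4·-3/2=-3/2
M: M0=0, M1=-3/2, M2=-3/2, M3=0
seg 0: a=-1, c=M0/2=0, d=(M1−M0)/(6·2)=-1/8, b=Δ0−h0·(2M0+M1)/6=5/2
seg 1: a=3, c=M1/2=-3/4, d=(M2−M1)/(6·2)=0, b=Δ1−h1·(2M1+M2)/6=1
seg 2: a=2, c=M2/2=-3/4, d=(M3−M2)/(6·2)=1/8, b=Δ2−h2·(2M2+M3)/6=-2
t_q=7/2 → seg 1, τ=3/2; S=3+1·τ+-3/4·τ²+0·τ³=45/16

  seg 0: a=-1 b=5/2 c=0 d=-1/8
  seg 1: a=3 b=1 c=-3/4 d=0
  seg 2: a=2 b=-2 c=-3/4 d=1/8
S(7/2) = 45/16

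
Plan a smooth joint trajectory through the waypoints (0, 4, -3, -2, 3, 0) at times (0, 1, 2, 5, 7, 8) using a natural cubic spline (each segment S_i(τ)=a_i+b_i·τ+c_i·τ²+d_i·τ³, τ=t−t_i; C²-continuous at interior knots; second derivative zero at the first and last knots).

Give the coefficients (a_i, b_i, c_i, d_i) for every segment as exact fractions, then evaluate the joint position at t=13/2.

  seg 0: a=0 b=16129/2280 c=0 d=-7009/2280
  seg 1: a=4 b=-2449/1140 c=-7009/760 d=1993/456
  seg 2: a=-3 b=-17057/2280 c=739/190 d=-2929/6840
  seg 3: a=-2 b=979/228 c=27/760 d=-1063/2280
  seg 4: a=3 b=-1321/1140 c=-2099/760 d=2099/2280
S(13/2) = 17919/6080

Δ: Δ0=4, Δ1=-7, Δ2=1/3, Δ3=5/2, Δ4=-3
row 1: diag=4, rhs=-66; c'=1/4, d'=-33/2
row 2: denom=8−1·1/4=31/4; d'=(44−1·-33/2)/(31/4)=242/31
row 3: denom=10−3·12/31=274/31; d'=(13−3·242/31)/(274/31)=-323/274
row 4: denom=6−2·31/137=760/137; d'=(-33−2·-323/274)/(760/137)=-2099/380
back: M4=-2099/380
back: M3=-323/274−31/137·-2099/380=27/380
back: M2=242/31−12/31·27/380=739/95
back: M1=-33/2−1/4·739/95=-7009/380
M: M0=0, M1=-7009/380, M2=739/95, M3=27/380, M4=-2099/380, M5=0
seg 0: a=0, c=M0/2=0, d=(M1−M0)/(6·1)=-7009/2280, b=Δ0−h0·(2M0+M1)/6=16129/2280
seg 1: a=4, c=M1/2=-7009/760, d=(M2−M1)/(6·1)=1993/456, b=Δ1−h1·(2M1+M2)/6=-2449/1140
seg 2: a=-3, c=M2/2=739/190, d=(M3−M2)/(6·3)=-2929/6840, b=Δ2−h2·(2M2+M3)/6=-17057/2280
seg 3: a=-2, c=M3/2=27/760, d=(M4−M3)/(6·2)=-1063/2280, b=Δ3−h3·(2M3+M4)/6=979/228
seg 4: a=3, c=M4/2=-2099/760, d=(M5−M4)/(6·1)=2099/2280, b=Δ4−h4·(2M4+M5)/6=-1321/1140
t_q=13/2 → seg 3, τ=3/2; S=-2+979/228·τ+27/760·τ²+-1063/2280·τ³=17919/6080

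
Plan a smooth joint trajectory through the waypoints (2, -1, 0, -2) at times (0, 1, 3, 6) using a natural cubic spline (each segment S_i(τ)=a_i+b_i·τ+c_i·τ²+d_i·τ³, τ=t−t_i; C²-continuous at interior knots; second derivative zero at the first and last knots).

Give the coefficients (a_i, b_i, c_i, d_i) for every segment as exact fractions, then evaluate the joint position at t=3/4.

  seg 0: a=2 b=-11/3 c=0 d=2/3
  seg 1: a=-1 b=-5/3 c=2 d=-11/24
  seg 2: a=0 b=5/6 c=-3/4 d=1/12
S(3/4) = -15/32

Δ: Δ0=-3, Δ1=1/2, Δ2=-2/3
row 1: diag=6, rhs=21; c'=1/3, d'=7/2
row 2: denom=10−2·1/3=28/3; d'=(-7−2·7/2)/(28/3)=-3/2
back: M2=-3/2
back: M1=7/2−1/3·-3/2=4
M: M0=0, M1=4, M2=-3/2, M3=0
seg 0: a=2, c=M0/2=0, d=(M1−M0)/(6·1)=2/3, b=Δ0−h0·(2M0+M1)/6=-11/3
seg 1: a=-1, c=M1/2=2, d=(M2−M1)/(6·2)=-11/24, b=Δ1−h1·(2M1+M2)/6=-5/3
seg 2: a=0, c=M2/2=-3/4, d=(M3−M2)/(6·3)=1/12, b=Δ2−h2·(2M2+M3)/6=5/6
t_q=3/4 → seg 0, τ=3/4; S=2+-11/3·τ+0·τ²+2/3·τ³=-15/32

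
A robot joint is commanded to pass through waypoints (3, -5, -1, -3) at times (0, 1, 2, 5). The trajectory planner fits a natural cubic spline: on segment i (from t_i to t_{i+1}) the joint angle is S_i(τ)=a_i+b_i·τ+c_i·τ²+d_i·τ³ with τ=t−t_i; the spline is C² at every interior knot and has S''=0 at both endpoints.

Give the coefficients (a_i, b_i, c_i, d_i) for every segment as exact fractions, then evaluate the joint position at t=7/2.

  seg 0: a=3 b=-1046/93 c=0 d=302/93
  seg 1: a=-5 b=-140/93 c=302/31 d=-394/93
  seg 2: a=-1 b=490/93 c=-92/31 d=92/279
S(7/2) = 83/62

Δ: Δ0=-8, Δ1=4, Δ2=-2/3
row 1: diag=4, rhs=72; c'=1/4, d'=18
row 2: denom=8−1·1/4=31/4; d'=(-28−1·18)/(31/4)=-184/31
back: M2=-184/31
back: M1=18−1/4·-184/31=604/31
M: M0=0, M1=604/31, M2=-184/31, M3=0
seg 0: a=3, c=M0/2=0, d=(M1−M0)/(6·1)=302/93, b=Δ0−h0·(2M0+M1)/6=-1046/93
seg 1: a=-5, c=M1/2=302/31, d=(M2−M1)/(6·1)=-394/93, b=Δ1−h1·(2M1+M2)/6=-140/93
seg 2: a=-1, c=M2/2=-92/31, d=(M3−M2)/(6·3)=92/279, b=Δ2−h2·(2M2+M3)/6=490/93
t_q=7/2 → seg 2, τ=3/2; S=-1+490/93·τ+-92/31·τ²+92/279·τ³=83/62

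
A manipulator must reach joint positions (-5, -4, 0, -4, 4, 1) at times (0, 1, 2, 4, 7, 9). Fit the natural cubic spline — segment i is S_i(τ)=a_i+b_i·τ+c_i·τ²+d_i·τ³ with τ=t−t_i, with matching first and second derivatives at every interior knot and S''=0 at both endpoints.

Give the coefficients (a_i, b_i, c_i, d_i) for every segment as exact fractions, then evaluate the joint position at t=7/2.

  seg 0: a=-5 b=-748/5799 c=0 d=6547/5799
  seg 1: a=-4 b=18893/5799 c=6547/1933 d=-15338/5799
  seg 2: a=0 b=12161/5799 c=-8791/1933 d=28987/23196
  seg 3: a=-4 b=-6370/5799 c=11405/3866 d=-6553/11598
  seg 4: a=4 b=15619/11598 c=-4127/1933 d=4127/11598
S(7/2) = -177493/61856

Δ: Δ0=1, Δ1=4, Δ2=-2, Δ3=8/3, Δ4=-3/2
row 1: diag=4, rhs=18; c'=1/4, d'=9/2
row 2: denom=6−1·1/4=23/4; d'=(-36−1·9/2)/(23/4)=-162/23
row 3: denom=10−2·8/23=214/23; d'=(28−2·-162/23)/(214/23)=484/107
row 4: denom=10−3·69/214=1933/214; d'=(-25−3·484/107)/(1933/214)=-8254/1933
back: M4=-8254/1933
back: M3=484/107−69/214·-8254/1933=11405/1933
back: M2=-162/23−8/23·11405/1933=-17582/1933
back: M1=9/2−1/4·-17582/1933=13094/1933
M: M0=0, M1=13094/1933, M2=-17582/1933, M3=11405/1933, M4=-8254/1933, M5=0
seg 0: a=-5, c=M0/2=0, d=(M1−M0)/(6·1)=6547/5799, b=Δ0−h0·(2M0+M1)/6=-748/5799
seg 1: a=-4, c=M1/2=6547/1933, d=(M2−M1)/(6·1)=-15338/5799, b=Δ1−h1·(2M1+M2)/6=18893/5799
seg 2: a=0, c=M2/2=-8791/1933, d=(M3−M2)/(6·2)=28987/23196, b=Δ2−h2·(2M2+M3)/6=12161/5799
seg 3: a=-4, c=M3/2=11405/3866, d=(M4−M3)/(6·3)=-6553/11598, b=Δ3−h3·(2M3+M4)/6=-6370/5799
seg 4: a=4, c=M4/2=-4127/1933, d=(M5−M4)/(6·2)=4127/11598, b=Δ4−h4·(2M4+M5)/6=15619/11598
t_q=7/2 → seg 2, τ=3/2; S=0+12161/5799·τ+-8791/1933·τ²+28987/23196·τ³=-177493/61856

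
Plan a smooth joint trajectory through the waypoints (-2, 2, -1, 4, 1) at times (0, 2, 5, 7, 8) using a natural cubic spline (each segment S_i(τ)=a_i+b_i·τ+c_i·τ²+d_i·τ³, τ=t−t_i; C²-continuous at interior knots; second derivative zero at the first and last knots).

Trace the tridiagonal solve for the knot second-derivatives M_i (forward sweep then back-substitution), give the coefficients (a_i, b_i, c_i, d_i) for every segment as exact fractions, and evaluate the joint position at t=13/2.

Δ: Δ0=2, Δ1=-1, Δ2=5/2, Δ3=-3
row 1: diag=10, rhs=-18; c'=3/10, d'=-9/5
row 2: denom=10−3·3/10=91/10; d'=(21−3·-9/5)/(91/10)=264/91
row 3: denom=6−2·20/91=506/91; d'=(-33−2·264/91)/(506/91)=-321/46
back: M3=-321/46
back: M2=264/91−20/91·-321/46=102/23
back: M1=-9/5−3/10·102/23=-72/23
M: M0=0, M1=-72/23, M2=102/23, M3=-321/46, M4=0
seg 0: a=-2, c=M0/2=0, d=(M1−M0)/(6·2)=-6/23, b=Δ0−h0·(2M0+M1)/6=70/23
seg 1: a=2, c=M1/2=-36/23, d=(M2−M1)/(6·3)=29/69, b=Δ1−h1·(2M1+M2)/6=-2/23
seg 2: a=-1, c=M2/2=51/23, d=(M3−M2)/(6·2)=-175/184, b=Δ2−h2·(2M2+M3)/6=43/23
seg 3: a=4, c=M3/2=-321/92, d=(M4−M3)/(6·1)=107/92, b=Δ3−h3·(2M3+M4)/6=-31/46
t_q=13/2 → seg 2, τ=3/2; S=-1+43/23·τ+51/23·τ²+-175/184·τ³=5275/1472

  seg 0: a=-2 b=70/23 c=0 d=-6/23
  seg 1: a=2 b=-2/23 c=-36/23 d=29/69
  seg 2: a=-1 b=43/23 c=51/23 d=-175/184
  seg 3: a=4 b=-31/46 c=-321/92 d=107/92
S(13/2) = 5275/1472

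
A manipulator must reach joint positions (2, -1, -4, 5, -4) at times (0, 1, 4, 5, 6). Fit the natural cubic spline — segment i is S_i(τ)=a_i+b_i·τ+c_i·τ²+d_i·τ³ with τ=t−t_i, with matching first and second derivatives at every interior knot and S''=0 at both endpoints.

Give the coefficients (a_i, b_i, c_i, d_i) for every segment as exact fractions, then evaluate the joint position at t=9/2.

  seg 0: a=2 b=-131/53 c=0 d=-28/53
  seg 1: a=-1 b=-215/53 c=-84/53 d=46/53
  seg 2: a=-4 b=523/53 c=330/53 d=-376/53
  seg 3: a=5 b=55/53 c=-798/53 d=266/53
S(9/2) = 85/53

Δ: Δ0=-3, Δ1=-1, Δ2=9, Δ3=-9
row 1: diag=8, rhs=12; c'=3/8, d'=3/2
row 2: denom=8−3·3/8=55/8; d'=(60−3·3/2)/(55/8)=444/55
row 3: denom=4−1·8/55=212/55; d'=(-108−1·444/55)/(212/55)=-1596/53
back: M3=-1596/53
back: M2=444/55−8/55·-1596/53=660/53
back: M1=3/2−3/8·660/53=-168/53
M: M0=0, M1=-168/53, M2=660/53, M3=-1596/53, M4=0
seg 0: a=2, c=M0/2=0, d=(M1−M0)/(6·1)=-28/53, b=Δ0−h0·(2M0+M1)/6=-131/53
seg 1: a=-1, c=M1/2=-84/53, d=(M2−M1)/(6·3)=46/53, b=Δ1−h1·(2M1+M2)/6=-215/53
seg 2: a=-4, c=M2/2=330/53, d=(M3−M2)/(6·1)=-376/53, b=Δ2−h2·(2M2+M3)/6=523/53
seg 3: a=5, c=M3/2=-798/53, d=(M4−M3)/(6·1)=266/53, b=Δ3−h3·(2M3+M4)/6=55/53
t_q=9/2 → seg 2, τ=1/2; S=-4+523/53·τ+330/53·τ²+-376/53·τ³=85/53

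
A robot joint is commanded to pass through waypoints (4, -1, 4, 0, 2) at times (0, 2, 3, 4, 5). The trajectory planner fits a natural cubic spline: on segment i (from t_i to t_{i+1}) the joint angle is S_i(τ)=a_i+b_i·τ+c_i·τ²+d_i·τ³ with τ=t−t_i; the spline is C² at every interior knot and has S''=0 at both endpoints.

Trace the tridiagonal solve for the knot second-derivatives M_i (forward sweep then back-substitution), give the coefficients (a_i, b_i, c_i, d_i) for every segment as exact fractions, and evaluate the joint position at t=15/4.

  seg 0: a=4 b=-262/43 c=0 d=309/344
  seg 1: a=-1 b=403/86 c=927/172 d=-873/172
  seg 2: a=4 b=41/172 c=-423/43 d=963/172
  seg 3: a=0 b=-227/86 c=1197/172 d=-399/172
S(15/4) = 11089/11008

Δ: Δ0=-5/2, Δ1=5, Δ2=-4, Δ3=2
row 1: diag=6, rhs=45; c'=1/6, d'=15/2
row 2: denom=4−1·1/6=23/6; d'=(-54−1·15/2)/(23/6)=-369/23
row 3: denom=4−1·6/23=86/23; d'=(36−1·-369/23)/(86/23)=1197/86
back: M3=1197/86
back: M2=-369/23−6/23·1197/86=-846/43
back: M1=15/2−1/6·-846/43=927/86
M: M0=0, M1=927/86, M2=-846/43, M3=1197/86, M4=0
seg 0: a=4, c=M0/2=0, d=(M1−M0)/(6·2)=309/344, b=Δ0−h0·(2M0+M1)/6=-262/43
seg 1: a=-1, c=M1/2=927/172, d=(M2−M1)/(6·1)=-873/172, b=Δ1−h1·(2M1+M2)/6=403/86
seg 2: a=4, c=M2/2=-423/43, d=(M3−M2)/(6·1)=963/172, b=Δ2−h2·(2M2+M3)/6=41/172
seg 3: a=0, c=M3/2=1197/172, d=(M4−M3)/(6·1)=-399/172, b=Δ3−h3·(2M3+M4)/6=-227/86
t_q=15/4 → seg 2, τ=3/4; S=4+41/172·τ+-423/43·τ²+963/172·τ³=11089/11008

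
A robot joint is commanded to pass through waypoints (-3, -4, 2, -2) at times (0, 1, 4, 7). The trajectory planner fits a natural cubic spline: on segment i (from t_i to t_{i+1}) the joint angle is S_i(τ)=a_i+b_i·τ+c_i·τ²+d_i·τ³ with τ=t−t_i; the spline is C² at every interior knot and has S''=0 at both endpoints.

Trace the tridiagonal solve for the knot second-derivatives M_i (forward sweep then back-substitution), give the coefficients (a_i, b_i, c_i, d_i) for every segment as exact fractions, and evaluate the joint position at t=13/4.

Δ: Δ0=-1, Δ1=2, Δ2=-4/3
row 1: diag=8, rhs=18; c'=3/8, d'=9/4
row 2: denom=12−3·3/8=87/8; d'=(-20−3·9/4)/(87/8)=-214/87
back: M2=-214/87
back: M1=9/4−3/8·-214/87=92/29
M: M0=0, M1=92/29, M2=-214/87, M3=0
seg 0: a=-3, c=M0/2=0, d=(M1−M0)/(6·1)=46/87, b=Δ0−h0·(2M0+M1)/6=-133/87
seg 1: a=-4, c=M1/2=46/29, d=(M2−M1)/(6·3)=-245/783, b=Δ1−h1·(2M1+M2)/6=5/87
seg 2: a=2, c=M2/2=-107/87, d=(M3−M2)/(6·3)=107/783, b=Δ2−h2·(2M2+M3)/6=98/87
t_q=13/4 → seg 1, τ=9/4; S=-4+5/87·τ+46/29·τ²+-245/783·τ³=1105/1856

  seg 0: a=-3 b=-133/87 c=0 d=46/87
  seg 1: a=-4 b=5/87 c=46/29 d=-245/783
  seg 2: a=2 b=98/87 c=-107/87 d=107/783
S(13/4) = 1105/1856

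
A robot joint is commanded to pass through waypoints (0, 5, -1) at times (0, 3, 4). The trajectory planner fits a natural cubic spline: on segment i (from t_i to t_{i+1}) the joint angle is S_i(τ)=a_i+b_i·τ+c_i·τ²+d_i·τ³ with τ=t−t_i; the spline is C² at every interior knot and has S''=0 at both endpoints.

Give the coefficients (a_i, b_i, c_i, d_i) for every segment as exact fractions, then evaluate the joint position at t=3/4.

  seg 0: a=0 b=109/24 c=0 d=-23/72
  seg 1: a=5 b=-49/12 c=-23/8 d=23/24
S(3/4) = 1675/512

Δ: Δ0=5/3, Δ1=-6
row 1: diag=8, rhs=-46; c'=1/8, d'=-23/4
back: M1=-23/4
M: M0=0, M1=-23/4, M2=0
seg 0: a=0, c=M0/2=0, d=(M1−M0)/(6·3)=-23/72, b=Δ0−h0·(2M0+M1)/6=109/24
seg 1: a=5, c=M1/2=-23/8, d=(M2−M1)/(6·1)=23/24, b=Δ1−h1·(2M1+M2)/6=-49/12
t_q=3/4 → seg 0, τ=3/4; S=0+109/24·τ+0·τ²+-23/72·τ³=1675/512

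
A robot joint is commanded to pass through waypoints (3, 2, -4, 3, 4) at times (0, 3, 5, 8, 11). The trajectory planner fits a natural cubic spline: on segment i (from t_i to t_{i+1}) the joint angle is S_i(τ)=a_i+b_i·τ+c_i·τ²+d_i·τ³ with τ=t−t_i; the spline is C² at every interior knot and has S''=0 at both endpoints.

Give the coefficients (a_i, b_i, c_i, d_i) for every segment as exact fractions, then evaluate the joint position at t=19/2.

Δ: Δ0=-1/3, Δ1=-3, Δ2=7/3, Δ3=1/3
row 1: diag=10, rhs=-16; c'=1/5, d'=-8/5
row 2: denom=10−2·1/5=48/5; d'=(32−2·-8/5)/(48/5)=11/3
row 3: denom=12−3·5/16=177/16; d'=(-12−3·11/3)/(177/16)=-368/177
back: M3=-368/177
back: M2=11/3−5/16·-368/177=764/177
back: M1=-8/5−1/5·764/177=-436/177
M: M0=0, M1=-436/177, M2=764/177, M3=-368/177, M4=0
seg 0: a=3, c=M0/2=0, d=(M1−M0)/(6·3)=-218/1593, b=Δ0−h0·(2M0+M1)/6=53/59
seg 1: a=2, c=M1/2=-218/177, d=(M2−M1)/(6·2)=100/177, b=Δ1−h1·(2M1+M2)/6=-165/59
seg 2: a=-4, c=M2/2=382/177, d=(M3−M2)/(6·3)=-566/1593, b=Δ2−h2·(2M2+M3)/6=-167/177
seg 3: a=3, c=M3/2=-184/177, d=(M4−M3)/(6·3)=184/1593, b=Δ3−h3·(2M3+M4)/6=427/177
t_q=19/2 → seg 3, τ=3/2; S=3+427/177·τ+-184/177·τ²+184/1593·τ³=551/118

  seg 0: a=3 b=53/59 c=0 d=-218/1593
  seg 1: a=2 b=-165/59 c=-218/177 d=100/177
  seg 2: a=-4 b=-167/177 c=382/177 d=-566/1593
  seg 3: a=3 b=427/177 c=-184/177 d=184/1593
S(19/2) = 551/118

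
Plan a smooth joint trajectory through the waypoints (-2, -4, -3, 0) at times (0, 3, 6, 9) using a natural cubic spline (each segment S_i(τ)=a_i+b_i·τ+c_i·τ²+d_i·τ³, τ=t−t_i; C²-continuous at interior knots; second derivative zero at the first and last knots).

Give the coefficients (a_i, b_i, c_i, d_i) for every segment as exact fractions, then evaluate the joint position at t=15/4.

  seg 0: a=-2 b=-8/9 c=0 d=2/81
  seg 1: a=-4 b=-2/9 c=2/9 d=-1/81
  seg 2: a=-3 b=7/9 c=1/9 d=-1/81
S(15/4) = -259/64

Δ: Δ0=-2/3, Δ1=1/3, Δ2=1
row 1: diag=12, rhs=6; c'=1/4, d'=1/2
row 2: denom=12−3·1/4=45/4; d'=(4−3·1/2)/(45/4)=2/9
back: M2=2/9
back: M1=1/2−1/4·2/9=4/9
M: M0=0, M1=4/9, M2=2/9, M3=0
seg 0: a=-2, c=M0/2=0, d=(M1−M0)/(6·3)=2/81, b=Δ0−h0·(2M0+M1)/6=-8/9
seg 1: a=-4, c=M1/2=2/9, d=(M2−M1)/(6·3)=-1/81, b=Δ1−h1·(2M1+M2)/6=-2/9
seg 2: a=-3, c=M2/2=1/9, d=(M3−M2)/(6·3)=-1/81, b=Δ2−h2·(2M2+M3)/6=7/9
t_q=15/4 → seg 1, τ=3/4; S=-4+-2/9·τ+2/9·τ²+-1/81·τ³=-259/64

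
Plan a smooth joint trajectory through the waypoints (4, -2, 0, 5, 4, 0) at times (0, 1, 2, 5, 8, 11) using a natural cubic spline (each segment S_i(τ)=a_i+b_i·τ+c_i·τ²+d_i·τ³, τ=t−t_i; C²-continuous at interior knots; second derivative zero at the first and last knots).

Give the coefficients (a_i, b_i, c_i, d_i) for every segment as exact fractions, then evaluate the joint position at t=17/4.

Δ: Δ0=-6, Δ1=2, Δ2=5/3, Δ3=-1/3, Δ4=-4/3
row 1: diag=4, rhs=48; c'=1/4, d'=12
row 2: denom=8−1·1/4=31/4; d'=(-2−1·12)/(31/4)=-56/31
row 3: denom=12−3·12/31=336/31; d'=(-12−3·-56/31)/(336/31)=-17/28
row 4: denom=12−3·31/112=1251/112; d'=(-6−3·-17/28)/(1251/112)=-52/139
back: M4=-52/139
back: M3=-17/28−31/112·-52/139=-70/139
back: M2=-56/31−12/31·-70/139=-224/139
back: M1=12−1/4·-224/139=1724/139
M: M0=0, M1=1724/139, M2=-224/139, M3=-70/139, M4=-52/139, M5=0
seg 0: a=4, c=M0/2=0, d=(M1−M0)/(6·1)=862/417, b=Δ0−h0·(2M0+M1)/6=-3364/417
seg 1: a=-2, c=M1/2=862/139, d=(M2−M1)/(6·1)=-974/417, b=Δ1−h1·(2M1+M2)/6=-778/417
seg 2: a=0, c=M2/2=-112/139, d=(M3−M2)/(6·3)=77/1251, b=Δ2−h2·(2M2+M3)/6=1472/417
seg 3: a=5, c=M3/2=-35/139, d=(M4−M3)/(6·3)=1/139, b=Δ3−h3·(2M3+M4)/6=149/417
seg 4: a=4, c=M4/2=-26/139, d=(M5−M4)/(6·3)=26/1251, b=Δ4−h4·(2M4+M5)/6=-400/417
t_q=17/4 → seg 2, τ=9/4; S=0+1472/417·τ+-112/139·τ²+77/1251·τ³=40605/8896

  seg 0: a=4 b=-3364/417 c=0 d=862/417
  seg 1: a=-2 b=-778/417 c=862/139 d=-974/417
  seg 2: a=0 b=1472/417 c=-112/139 d=77/1251
  seg 3: a=5 b=149/417 c=-35/139 d=1/139
  seg 4: a=4 b=-400/417 c=-26/139 d=26/1251
S(17/4) = 40605/8896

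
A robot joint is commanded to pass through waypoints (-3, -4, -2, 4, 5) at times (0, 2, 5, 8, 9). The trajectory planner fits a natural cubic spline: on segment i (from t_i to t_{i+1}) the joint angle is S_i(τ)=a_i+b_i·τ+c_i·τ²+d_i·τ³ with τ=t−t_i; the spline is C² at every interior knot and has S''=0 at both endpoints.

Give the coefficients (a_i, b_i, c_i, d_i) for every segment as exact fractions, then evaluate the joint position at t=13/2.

Δ: Δ0=-1/2, Δ1=2/3, Δ2=2, Δ3=1
row 1: diag=10, rhs=7; c'=3/10, d'=7/10
row 2: denom=12−3·3/10=111/10; d'=(8−3·7/10)/(111/10)=59/111
row 3: denom=8−3·10/37=266/37; d'=(-6−3·59/111)/(266/37)=-281/266
back: M3=-281/266
back: M2=59/111−10/37·-281/266=326/399
back: M1=7/10−3/10·326/399=121/266
M: M0=0, M1=121/266, M2=326/399, M3=-281/266, M4=0
seg 0: a=-3, c=M0/2=0, d=(M1−M0)/(6·2)=121/3192, b=Δ0−h0·(2M0+M1)/6=-260/399
seg 1: a=-4, c=M1/2=121/532, d=(M2−M1)/(6·3)=289/14364, b=Δ1−h1·(2M1+M2)/6=-157/798
seg 2: a=-2, c=M2/2=163/399, d=(M3−M2)/(6·3)=-1495/14364, b=Δ2−h2·(2M2+M3)/6=2731/1596
seg 3: a=4, c=M3/2=-281/532, d=(M4−M3)/(6·1)=281/1596, b=Δ3−h3·(2M3+M4)/6=1079/798
t_q=13/2 → seg 2, τ=3/2; S=-2+2731/1596·τ+163/399·τ²+-1495/14364·τ³=4829/4256

  seg 0: a=-3 b=-260/399 c=0 d=121/3192
  seg 1: a=-4 b=-157/798 c=121/532 d=289/14364
  seg 2: a=-2 b=2731/1596 c=163/399 d=-1495/14364
  seg 3: a=4 b=1079/798 c=-281/532 d=281/1596
S(13/2) = 4829/4256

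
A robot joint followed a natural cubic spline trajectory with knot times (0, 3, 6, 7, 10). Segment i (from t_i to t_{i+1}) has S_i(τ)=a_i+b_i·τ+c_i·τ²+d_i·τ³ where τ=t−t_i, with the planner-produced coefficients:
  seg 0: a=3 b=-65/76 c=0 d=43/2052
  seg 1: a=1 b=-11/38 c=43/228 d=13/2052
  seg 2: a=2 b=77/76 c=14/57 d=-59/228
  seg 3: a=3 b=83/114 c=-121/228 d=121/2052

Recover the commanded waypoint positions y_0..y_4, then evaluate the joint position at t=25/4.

y_0=3 y_1=1 y_2=2 y_3=3 y_4=2
S(25/4) = 11015/4864

y_0 = S_0(0) = a_0 = 3
y_1 = S_1(0) = a_1 = 1
y_2 = S_2(0) = a_2 = 2
y_3 = S_3(0) = a_3 = 3
y_4 = S_3(3) = 2
t_q=25/4 is in segment 2 (τ=1/4); S_2(τ)=11015/4864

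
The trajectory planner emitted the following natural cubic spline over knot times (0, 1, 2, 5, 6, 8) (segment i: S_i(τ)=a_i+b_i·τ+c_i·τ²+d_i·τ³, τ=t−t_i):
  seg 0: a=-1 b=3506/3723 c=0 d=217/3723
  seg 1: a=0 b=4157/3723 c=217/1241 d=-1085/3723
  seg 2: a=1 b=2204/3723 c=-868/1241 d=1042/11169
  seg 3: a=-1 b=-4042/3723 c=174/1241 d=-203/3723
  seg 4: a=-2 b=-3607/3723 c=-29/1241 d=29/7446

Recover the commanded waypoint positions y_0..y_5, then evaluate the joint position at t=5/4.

y_0 = S_0(0) = a_0 = -1
y_1 = S_1(0) = a_1 = 0
y_2 = S_2(0) = a_2 = 1
y_3 = S_3(0) = a_3 = -1
y_4 = S_4(0) = a_4 = -2
y_5 = S_4(2) = -4
t_q=5/4 is in segment 1 (τ=1/4); S_1(τ)=22677/79424

y_0=-1 y_1=0 y_2=1 y_3=-1 y_4=-2 y_5=-4
S(5/4) = 22677/79424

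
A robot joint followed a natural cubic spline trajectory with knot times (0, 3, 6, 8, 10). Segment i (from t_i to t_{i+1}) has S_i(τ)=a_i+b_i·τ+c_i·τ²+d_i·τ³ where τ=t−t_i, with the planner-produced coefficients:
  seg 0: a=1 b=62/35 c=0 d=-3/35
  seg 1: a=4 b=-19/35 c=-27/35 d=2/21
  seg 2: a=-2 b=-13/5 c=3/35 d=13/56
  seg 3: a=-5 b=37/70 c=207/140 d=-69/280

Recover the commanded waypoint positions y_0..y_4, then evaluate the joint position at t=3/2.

y_0=1 y_1=4 y_2=-2 y_3=-5 y_4=0
S(3/2) = 943/280

y_0 = S_0(0) = a_0 = 1
y_1 = S_1(0) = a_1 = 4
y_2 = S_2(0) = a_2 = -2
y_3 = S_3(0) = a_3 = -5
y_4 = S_3(2) = 0
t_q=3/2 is in segment 0 (τ=3/2); S_0(τ)=943/280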